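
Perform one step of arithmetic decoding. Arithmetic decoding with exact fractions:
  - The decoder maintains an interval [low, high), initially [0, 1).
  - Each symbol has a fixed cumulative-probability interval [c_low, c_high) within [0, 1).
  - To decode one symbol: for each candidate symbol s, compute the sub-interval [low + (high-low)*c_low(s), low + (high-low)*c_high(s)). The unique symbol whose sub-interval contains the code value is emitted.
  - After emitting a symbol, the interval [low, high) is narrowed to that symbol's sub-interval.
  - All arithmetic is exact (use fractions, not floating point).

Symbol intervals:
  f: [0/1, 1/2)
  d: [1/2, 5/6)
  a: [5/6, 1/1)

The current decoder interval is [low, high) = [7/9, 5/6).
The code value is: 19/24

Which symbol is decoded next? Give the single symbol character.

Interval width = high − low = 5/6 − 7/9 = 1/18
Scaled code = (code − low) / width = (19/24 − 7/9) / 1/18 = 1/4
  f: [0/1, 1/2) ← scaled code falls here ✓
  d: [1/2, 5/6) 
  a: [5/6, 1/1) 

Answer: f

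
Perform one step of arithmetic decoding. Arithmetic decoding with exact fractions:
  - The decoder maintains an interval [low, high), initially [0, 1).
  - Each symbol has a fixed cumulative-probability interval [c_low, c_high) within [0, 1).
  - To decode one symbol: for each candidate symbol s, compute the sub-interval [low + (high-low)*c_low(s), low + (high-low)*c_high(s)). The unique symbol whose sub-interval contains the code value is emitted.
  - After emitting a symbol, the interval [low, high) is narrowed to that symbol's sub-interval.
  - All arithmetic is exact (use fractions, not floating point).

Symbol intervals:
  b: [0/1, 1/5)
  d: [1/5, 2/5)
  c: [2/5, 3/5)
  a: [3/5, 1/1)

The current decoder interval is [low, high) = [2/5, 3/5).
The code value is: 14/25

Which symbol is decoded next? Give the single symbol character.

Interval width = high − low = 3/5 − 2/5 = 1/5
Scaled code = (code − low) / width = (14/25 − 2/5) / 1/5 = 4/5
  b: [0/1, 1/5) 
  d: [1/5, 2/5) 
  c: [2/5, 3/5) 
  a: [3/5, 1/1) ← scaled code falls here ✓

Answer: a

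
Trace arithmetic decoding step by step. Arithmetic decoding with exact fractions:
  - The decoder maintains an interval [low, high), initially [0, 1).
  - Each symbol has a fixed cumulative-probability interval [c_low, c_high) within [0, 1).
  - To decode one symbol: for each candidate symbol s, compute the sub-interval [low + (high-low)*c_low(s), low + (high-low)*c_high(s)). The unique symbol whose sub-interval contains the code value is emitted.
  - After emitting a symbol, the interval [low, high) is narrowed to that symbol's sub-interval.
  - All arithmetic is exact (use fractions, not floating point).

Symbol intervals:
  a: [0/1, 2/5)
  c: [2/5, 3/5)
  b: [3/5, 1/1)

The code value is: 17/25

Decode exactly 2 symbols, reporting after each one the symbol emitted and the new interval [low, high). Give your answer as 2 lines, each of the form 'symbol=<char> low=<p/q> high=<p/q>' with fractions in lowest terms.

Answer: symbol=b low=3/5 high=1/1
symbol=a low=3/5 high=19/25

Derivation:
Step 1: interval [0/1, 1/1), width = 1/1 - 0/1 = 1/1
  'a': [0/1 + 1/1*0/1, 0/1 + 1/1*2/5) = [0/1, 2/5)
  'c': [0/1 + 1/1*2/5, 0/1 + 1/1*3/5) = [2/5, 3/5)
  'b': [0/1 + 1/1*3/5, 0/1 + 1/1*1/1) = [3/5, 1/1) <- contains code 17/25
  emit 'b', narrow to [3/5, 1/1)
Step 2: interval [3/5, 1/1), width = 1/1 - 3/5 = 2/5
  'a': [3/5 + 2/5*0/1, 3/5 + 2/5*2/5) = [3/5, 19/25) <- contains code 17/25
  'c': [3/5 + 2/5*2/5, 3/5 + 2/5*3/5) = [19/25, 21/25)
  'b': [3/5 + 2/5*3/5, 3/5 + 2/5*1/1) = [21/25, 1/1)
  emit 'a', narrow to [3/5, 19/25)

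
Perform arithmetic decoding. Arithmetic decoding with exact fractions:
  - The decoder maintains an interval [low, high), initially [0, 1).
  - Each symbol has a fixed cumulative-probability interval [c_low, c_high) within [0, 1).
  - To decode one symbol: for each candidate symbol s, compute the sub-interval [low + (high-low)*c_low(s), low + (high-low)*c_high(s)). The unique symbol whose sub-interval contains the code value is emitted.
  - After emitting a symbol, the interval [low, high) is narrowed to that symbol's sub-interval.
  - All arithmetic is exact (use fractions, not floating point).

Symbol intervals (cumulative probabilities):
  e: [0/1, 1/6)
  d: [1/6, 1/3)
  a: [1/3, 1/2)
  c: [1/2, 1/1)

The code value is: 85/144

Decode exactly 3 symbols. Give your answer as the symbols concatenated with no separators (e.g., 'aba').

Answer: cde

Derivation:
Step 1: interval [0/1, 1/1), width = 1/1 - 0/1 = 1/1
  'e': [0/1 + 1/1*0/1, 0/1 + 1/1*1/6) = [0/1, 1/6)
  'd': [0/1 + 1/1*1/6, 0/1 + 1/1*1/3) = [1/6, 1/3)
  'a': [0/1 + 1/1*1/3, 0/1 + 1/1*1/2) = [1/3, 1/2)
  'c': [0/1 + 1/1*1/2, 0/1 + 1/1*1/1) = [1/2, 1/1) <- contains code 85/144
  emit 'c', narrow to [1/2, 1/1)
Step 2: interval [1/2, 1/1), width = 1/1 - 1/2 = 1/2
  'e': [1/2 + 1/2*0/1, 1/2 + 1/2*1/6) = [1/2, 7/12)
  'd': [1/2 + 1/2*1/6, 1/2 + 1/2*1/3) = [7/12, 2/3) <- contains code 85/144
  'a': [1/2 + 1/2*1/3, 1/2 + 1/2*1/2) = [2/3, 3/4)
  'c': [1/2 + 1/2*1/2, 1/2 + 1/2*1/1) = [3/4, 1/1)
  emit 'd', narrow to [7/12, 2/3)
Step 3: interval [7/12, 2/3), width = 2/3 - 7/12 = 1/12
  'e': [7/12 + 1/12*0/1, 7/12 + 1/12*1/6) = [7/12, 43/72) <- contains code 85/144
  'd': [7/12 + 1/12*1/6, 7/12 + 1/12*1/3) = [43/72, 11/18)
  'a': [7/12 + 1/12*1/3, 7/12 + 1/12*1/2) = [11/18, 5/8)
  'c': [7/12 + 1/12*1/2, 7/12 + 1/12*1/1) = [5/8, 2/3)
  emit 'e', narrow to [7/12, 43/72)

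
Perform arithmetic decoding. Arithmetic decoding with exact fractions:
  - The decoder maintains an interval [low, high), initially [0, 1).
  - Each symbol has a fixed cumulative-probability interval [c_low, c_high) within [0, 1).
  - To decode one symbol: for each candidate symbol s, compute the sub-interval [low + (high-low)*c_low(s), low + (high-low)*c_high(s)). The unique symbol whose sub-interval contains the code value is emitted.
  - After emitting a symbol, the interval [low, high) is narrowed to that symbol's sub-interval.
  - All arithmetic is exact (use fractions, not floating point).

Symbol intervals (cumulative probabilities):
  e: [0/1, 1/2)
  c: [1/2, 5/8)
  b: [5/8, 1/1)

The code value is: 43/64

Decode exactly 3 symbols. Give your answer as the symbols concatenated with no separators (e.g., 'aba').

Step 1: interval [0/1, 1/1), width = 1/1 - 0/1 = 1/1
  'e': [0/1 + 1/1*0/1, 0/1 + 1/1*1/2) = [0/1, 1/2)
  'c': [0/1 + 1/1*1/2, 0/1 + 1/1*5/8) = [1/2, 5/8)
  'b': [0/1 + 1/1*5/8, 0/1 + 1/1*1/1) = [5/8, 1/1) <- contains code 43/64
  emit 'b', narrow to [5/8, 1/1)
Step 2: interval [5/8, 1/1), width = 1/1 - 5/8 = 3/8
  'e': [5/8 + 3/8*0/1, 5/8 + 3/8*1/2) = [5/8, 13/16) <- contains code 43/64
  'c': [5/8 + 3/8*1/2, 5/8 + 3/8*5/8) = [13/16, 55/64)
  'b': [5/8 + 3/8*5/8, 5/8 + 3/8*1/1) = [55/64, 1/1)
  emit 'e', narrow to [5/8, 13/16)
Step 3: interval [5/8, 13/16), width = 13/16 - 5/8 = 3/16
  'e': [5/8 + 3/16*0/1, 5/8 + 3/16*1/2) = [5/8, 23/32) <- contains code 43/64
  'c': [5/8 + 3/16*1/2, 5/8 + 3/16*5/8) = [23/32, 95/128)
  'b': [5/8 + 3/16*5/8, 5/8 + 3/16*1/1) = [95/128, 13/16)
  emit 'e', narrow to [5/8, 23/32)

Answer: bee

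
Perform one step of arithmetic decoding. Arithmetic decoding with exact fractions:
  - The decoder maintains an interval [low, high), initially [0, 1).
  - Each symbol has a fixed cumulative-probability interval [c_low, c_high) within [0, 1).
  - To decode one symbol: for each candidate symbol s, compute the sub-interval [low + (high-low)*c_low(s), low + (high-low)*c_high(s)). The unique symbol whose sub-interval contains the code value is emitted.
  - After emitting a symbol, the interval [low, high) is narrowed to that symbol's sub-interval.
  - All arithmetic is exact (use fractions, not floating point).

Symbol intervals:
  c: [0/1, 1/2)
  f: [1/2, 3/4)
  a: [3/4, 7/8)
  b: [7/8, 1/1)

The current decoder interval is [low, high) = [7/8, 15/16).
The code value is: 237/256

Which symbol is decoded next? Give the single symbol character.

Interval width = high − low = 15/16 − 7/8 = 1/16
Scaled code = (code − low) / width = (237/256 − 7/8) / 1/16 = 13/16
  c: [0/1, 1/2) 
  f: [1/2, 3/4) 
  a: [3/4, 7/8) ← scaled code falls here ✓
  b: [7/8, 1/1) 

Answer: a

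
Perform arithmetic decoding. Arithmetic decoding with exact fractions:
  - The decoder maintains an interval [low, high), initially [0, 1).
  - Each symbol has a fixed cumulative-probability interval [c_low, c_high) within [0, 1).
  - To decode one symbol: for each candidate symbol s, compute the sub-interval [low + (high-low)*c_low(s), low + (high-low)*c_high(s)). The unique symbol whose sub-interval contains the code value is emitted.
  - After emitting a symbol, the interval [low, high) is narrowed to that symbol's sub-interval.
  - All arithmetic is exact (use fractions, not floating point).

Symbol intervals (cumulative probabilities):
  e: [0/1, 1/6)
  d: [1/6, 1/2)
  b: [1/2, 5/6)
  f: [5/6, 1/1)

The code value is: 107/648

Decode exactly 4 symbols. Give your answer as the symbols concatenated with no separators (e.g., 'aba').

Answer: effb

Derivation:
Step 1: interval [0/1, 1/1), width = 1/1 - 0/1 = 1/1
  'e': [0/1 + 1/1*0/1, 0/1 + 1/1*1/6) = [0/1, 1/6) <- contains code 107/648
  'd': [0/1 + 1/1*1/6, 0/1 + 1/1*1/2) = [1/6, 1/2)
  'b': [0/1 + 1/1*1/2, 0/1 + 1/1*5/6) = [1/2, 5/6)
  'f': [0/1 + 1/1*5/6, 0/1 + 1/1*1/1) = [5/6, 1/1)
  emit 'e', narrow to [0/1, 1/6)
Step 2: interval [0/1, 1/6), width = 1/6 - 0/1 = 1/6
  'e': [0/1 + 1/6*0/1, 0/1 + 1/6*1/6) = [0/1, 1/36)
  'd': [0/1 + 1/6*1/6, 0/1 + 1/6*1/2) = [1/36, 1/12)
  'b': [0/1 + 1/6*1/2, 0/1 + 1/6*5/6) = [1/12, 5/36)
  'f': [0/1 + 1/6*5/6, 0/1 + 1/6*1/1) = [5/36, 1/6) <- contains code 107/648
  emit 'f', narrow to [5/36, 1/6)
Step 3: interval [5/36, 1/6), width = 1/6 - 5/36 = 1/36
  'e': [5/36 + 1/36*0/1, 5/36 + 1/36*1/6) = [5/36, 31/216)
  'd': [5/36 + 1/36*1/6, 5/36 + 1/36*1/2) = [31/216, 11/72)
  'b': [5/36 + 1/36*1/2, 5/36 + 1/36*5/6) = [11/72, 35/216)
  'f': [5/36 + 1/36*5/6, 5/36 + 1/36*1/1) = [35/216, 1/6) <- contains code 107/648
  emit 'f', narrow to [35/216, 1/6)
Step 4: interval [35/216, 1/6), width = 1/6 - 35/216 = 1/216
  'e': [35/216 + 1/216*0/1, 35/216 + 1/216*1/6) = [35/216, 211/1296)
  'd': [35/216 + 1/216*1/6, 35/216 + 1/216*1/2) = [211/1296, 71/432)
  'b': [35/216 + 1/216*1/2, 35/216 + 1/216*5/6) = [71/432, 215/1296) <- contains code 107/648
  'f': [35/216 + 1/216*5/6, 35/216 + 1/216*1/1) = [215/1296, 1/6)
  emit 'b', narrow to [71/432, 215/1296)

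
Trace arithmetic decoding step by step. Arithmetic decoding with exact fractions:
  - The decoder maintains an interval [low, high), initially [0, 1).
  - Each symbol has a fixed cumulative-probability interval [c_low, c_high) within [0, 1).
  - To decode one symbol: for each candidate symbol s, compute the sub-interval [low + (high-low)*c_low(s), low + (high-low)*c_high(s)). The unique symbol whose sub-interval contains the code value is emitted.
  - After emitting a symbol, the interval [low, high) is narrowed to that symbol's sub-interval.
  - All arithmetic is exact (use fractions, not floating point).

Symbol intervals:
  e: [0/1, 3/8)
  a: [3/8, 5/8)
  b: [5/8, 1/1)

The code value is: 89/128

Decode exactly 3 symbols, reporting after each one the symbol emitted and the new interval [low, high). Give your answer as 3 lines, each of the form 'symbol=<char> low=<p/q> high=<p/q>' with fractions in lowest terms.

Answer: symbol=b low=5/8 high=1/1
symbol=e low=5/8 high=49/64
symbol=a low=347/512 high=365/512

Derivation:
Step 1: interval [0/1, 1/1), width = 1/1 - 0/1 = 1/1
  'e': [0/1 + 1/1*0/1, 0/1 + 1/1*3/8) = [0/1, 3/8)
  'a': [0/1 + 1/1*3/8, 0/1 + 1/1*5/8) = [3/8, 5/8)
  'b': [0/1 + 1/1*5/8, 0/1 + 1/1*1/1) = [5/8, 1/1) <- contains code 89/128
  emit 'b', narrow to [5/8, 1/1)
Step 2: interval [5/8, 1/1), width = 1/1 - 5/8 = 3/8
  'e': [5/8 + 3/8*0/1, 5/8 + 3/8*3/8) = [5/8, 49/64) <- contains code 89/128
  'a': [5/8 + 3/8*3/8, 5/8 + 3/8*5/8) = [49/64, 55/64)
  'b': [5/8 + 3/8*5/8, 5/8 + 3/8*1/1) = [55/64, 1/1)
  emit 'e', narrow to [5/8, 49/64)
Step 3: interval [5/8, 49/64), width = 49/64 - 5/8 = 9/64
  'e': [5/8 + 9/64*0/1, 5/8 + 9/64*3/8) = [5/8, 347/512)
  'a': [5/8 + 9/64*3/8, 5/8 + 9/64*5/8) = [347/512, 365/512) <- contains code 89/128
  'b': [5/8 + 9/64*5/8, 5/8 + 9/64*1/1) = [365/512, 49/64)
  emit 'a', narrow to [347/512, 365/512)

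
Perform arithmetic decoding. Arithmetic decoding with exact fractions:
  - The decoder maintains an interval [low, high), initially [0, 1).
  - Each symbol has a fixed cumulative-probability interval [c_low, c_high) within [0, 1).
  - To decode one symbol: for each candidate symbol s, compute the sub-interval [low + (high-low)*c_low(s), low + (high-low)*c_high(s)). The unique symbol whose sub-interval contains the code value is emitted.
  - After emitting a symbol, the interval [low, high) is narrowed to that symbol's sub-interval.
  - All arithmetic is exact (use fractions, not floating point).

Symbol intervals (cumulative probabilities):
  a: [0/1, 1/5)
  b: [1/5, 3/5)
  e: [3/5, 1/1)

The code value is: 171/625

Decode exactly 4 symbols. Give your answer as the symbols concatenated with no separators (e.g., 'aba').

Answer: baee

Derivation:
Step 1: interval [0/1, 1/1), width = 1/1 - 0/1 = 1/1
  'a': [0/1 + 1/1*0/1, 0/1 + 1/1*1/5) = [0/1, 1/5)
  'b': [0/1 + 1/1*1/5, 0/1 + 1/1*3/5) = [1/5, 3/5) <- contains code 171/625
  'e': [0/1 + 1/1*3/5, 0/1 + 1/1*1/1) = [3/5, 1/1)
  emit 'b', narrow to [1/5, 3/5)
Step 2: interval [1/5, 3/5), width = 3/5 - 1/5 = 2/5
  'a': [1/5 + 2/5*0/1, 1/5 + 2/5*1/5) = [1/5, 7/25) <- contains code 171/625
  'b': [1/5 + 2/5*1/5, 1/5 + 2/5*3/5) = [7/25, 11/25)
  'e': [1/5 + 2/5*3/5, 1/5 + 2/5*1/1) = [11/25, 3/5)
  emit 'a', narrow to [1/5, 7/25)
Step 3: interval [1/5, 7/25), width = 7/25 - 1/5 = 2/25
  'a': [1/5 + 2/25*0/1, 1/5 + 2/25*1/5) = [1/5, 27/125)
  'b': [1/5 + 2/25*1/5, 1/5 + 2/25*3/5) = [27/125, 31/125)
  'e': [1/5 + 2/25*3/5, 1/5 + 2/25*1/1) = [31/125, 7/25) <- contains code 171/625
  emit 'e', narrow to [31/125, 7/25)
Step 4: interval [31/125, 7/25), width = 7/25 - 31/125 = 4/125
  'a': [31/125 + 4/125*0/1, 31/125 + 4/125*1/5) = [31/125, 159/625)
  'b': [31/125 + 4/125*1/5, 31/125 + 4/125*3/5) = [159/625, 167/625)
  'e': [31/125 + 4/125*3/5, 31/125 + 4/125*1/1) = [167/625, 7/25) <- contains code 171/625
  emit 'e', narrow to [167/625, 7/25)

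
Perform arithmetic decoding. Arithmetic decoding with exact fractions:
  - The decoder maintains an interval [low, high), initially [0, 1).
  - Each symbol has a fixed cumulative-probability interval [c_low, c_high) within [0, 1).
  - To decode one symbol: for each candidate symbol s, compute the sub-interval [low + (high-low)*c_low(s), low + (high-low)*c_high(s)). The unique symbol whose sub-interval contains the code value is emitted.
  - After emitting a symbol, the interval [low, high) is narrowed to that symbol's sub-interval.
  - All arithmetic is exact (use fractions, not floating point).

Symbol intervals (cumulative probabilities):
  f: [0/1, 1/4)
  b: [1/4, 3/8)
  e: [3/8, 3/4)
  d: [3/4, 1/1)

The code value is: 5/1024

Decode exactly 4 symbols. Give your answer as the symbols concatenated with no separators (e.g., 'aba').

Step 1: interval [0/1, 1/1), width = 1/1 - 0/1 = 1/1
  'f': [0/1 + 1/1*0/1, 0/1 + 1/1*1/4) = [0/1, 1/4) <- contains code 5/1024
  'b': [0/1 + 1/1*1/4, 0/1 + 1/1*3/8) = [1/4, 3/8)
  'e': [0/1 + 1/1*3/8, 0/1 + 1/1*3/4) = [3/8, 3/4)
  'd': [0/1 + 1/1*3/4, 0/1 + 1/1*1/1) = [3/4, 1/1)
  emit 'f', narrow to [0/1, 1/4)
Step 2: interval [0/1, 1/4), width = 1/4 - 0/1 = 1/4
  'f': [0/1 + 1/4*0/1, 0/1 + 1/4*1/4) = [0/1, 1/16) <- contains code 5/1024
  'b': [0/1 + 1/4*1/4, 0/1 + 1/4*3/8) = [1/16, 3/32)
  'e': [0/1 + 1/4*3/8, 0/1 + 1/4*3/4) = [3/32, 3/16)
  'd': [0/1 + 1/4*3/4, 0/1 + 1/4*1/1) = [3/16, 1/4)
  emit 'f', narrow to [0/1, 1/16)
Step 3: interval [0/1, 1/16), width = 1/16 - 0/1 = 1/16
  'f': [0/1 + 1/16*0/1, 0/1 + 1/16*1/4) = [0/1, 1/64) <- contains code 5/1024
  'b': [0/1 + 1/16*1/4, 0/1 + 1/16*3/8) = [1/64, 3/128)
  'e': [0/1 + 1/16*3/8, 0/1 + 1/16*3/4) = [3/128, 3/64)
  'd': [0/1 + 1/16*3/4, 0/1 + 1/16*1/1) = [3/64, 1/16)
  emit 'f', narrow to [0/1, 1/64)
Step 4: interval [0/1, 1/64), width = 1/64 - 0/1 = 1/64
  'f': [0/1 + 1/64*0/1, 0/1 + 1/64*1/4) = [0/1, 1/256)
  'b': [0/1 + 1/64*1/4, 0/1 + 1/64*3/8) = [1/256, 3/512) <- contains code 5/1024
  'e': [0/1 + 1/64*3/8, 0/1 + 1/64*3/4) = [3/512, 3/256)
  'd': [0/1 + 1/64*3/4, 0/1 + 1/64*1/1) = [3/256, 1/64)
  emit 'b', narrow to [1/256, 3/512)

Answer: fffb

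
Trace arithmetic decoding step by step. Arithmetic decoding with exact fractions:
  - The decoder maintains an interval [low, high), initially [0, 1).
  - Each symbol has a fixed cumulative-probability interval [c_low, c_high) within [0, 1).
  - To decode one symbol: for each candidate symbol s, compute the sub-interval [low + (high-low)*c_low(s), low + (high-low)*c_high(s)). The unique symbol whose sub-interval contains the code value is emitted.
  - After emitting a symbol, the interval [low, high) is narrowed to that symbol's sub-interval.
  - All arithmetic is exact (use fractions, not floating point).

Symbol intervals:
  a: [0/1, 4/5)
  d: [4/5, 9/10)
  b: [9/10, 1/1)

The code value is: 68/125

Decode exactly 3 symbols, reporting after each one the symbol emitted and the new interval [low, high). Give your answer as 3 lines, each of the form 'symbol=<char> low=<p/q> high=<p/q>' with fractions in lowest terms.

Step 1: interval [0/1, 1/1), width = 1/1 - 0/1 = 1/1
  'a': [0/1 + 1/1*0/1, 0/1 + 1/1*4/5) = [0/1, 4/5) <- contains code 68/125
  'd': [0/1 + 1/1*4/5, 0/1 + 1/1*9/10) = [4/5, 9/10)
  'b': [0/1 + 1/1*9/10, 0/1 + 1/1*1/1) = [9/10, 1/1)
  emit 'a', narrow to [0/1, 4/5)
Step 2: interval [0/1, 4/5), width = 4/5 - 0/1 = 4/5
  'a': [0/1 + 4/5*0/1, 0/1 + 4/5*4/5) = [0/1, 16/25) <- contains code 68/125
  'd': [0/1 + 4/5*4/5, 0/1 + 4/5*9/10) = [16/25, 18/25)
  'b': [0/1 + 4/5*9/10, 0/1 + 4/5*1/1) = [18/25, 4/5)
  emit 'a', narrow to [0/1, 16/25)
Step 3: interval [0/1, 16/25), width = 16/25 - 0/1 = 16/25
  'a': [0/1 + 16/25*0/1, 0/1 + 16/25*4/5) = [0/1, 64/125)
  'd': [0/1 + 16/25*4/5, 0/1 + 16/25*9/10) = [64/125, 72/125) <- contains code 68/125
  'b': [0/1 + 16/25*9/10, 0/1 + 16/25*1/1) = [72/125, 16/25)
  emit 'd', narrow to [64/125, 72/125)

Answer: symbol=a low=0/1 high=4/5
symbol=a low=0/1 high=16/25
symbol=d low=64/125 high=72/125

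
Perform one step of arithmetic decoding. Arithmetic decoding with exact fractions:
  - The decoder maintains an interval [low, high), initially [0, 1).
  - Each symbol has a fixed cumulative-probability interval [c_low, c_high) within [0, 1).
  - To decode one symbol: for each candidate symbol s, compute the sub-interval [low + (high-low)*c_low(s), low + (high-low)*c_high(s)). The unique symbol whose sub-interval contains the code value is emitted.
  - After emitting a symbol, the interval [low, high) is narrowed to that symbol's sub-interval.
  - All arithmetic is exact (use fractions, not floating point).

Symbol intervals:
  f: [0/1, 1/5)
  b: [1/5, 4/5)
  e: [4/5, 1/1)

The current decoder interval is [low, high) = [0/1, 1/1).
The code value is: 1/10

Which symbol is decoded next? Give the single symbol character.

Answer: f

Derivation:
Interval width = high − low = 1/1 − 0/1 = 1/1
Scaled code = (code − low) / width = (1/10 − 0/1) / 1/1 = 1/10
  f: [0/1, 1/5) ← scaled code falls here ✓
  b: [1/5, 4/5) 
  e: [4/5, 1/1) 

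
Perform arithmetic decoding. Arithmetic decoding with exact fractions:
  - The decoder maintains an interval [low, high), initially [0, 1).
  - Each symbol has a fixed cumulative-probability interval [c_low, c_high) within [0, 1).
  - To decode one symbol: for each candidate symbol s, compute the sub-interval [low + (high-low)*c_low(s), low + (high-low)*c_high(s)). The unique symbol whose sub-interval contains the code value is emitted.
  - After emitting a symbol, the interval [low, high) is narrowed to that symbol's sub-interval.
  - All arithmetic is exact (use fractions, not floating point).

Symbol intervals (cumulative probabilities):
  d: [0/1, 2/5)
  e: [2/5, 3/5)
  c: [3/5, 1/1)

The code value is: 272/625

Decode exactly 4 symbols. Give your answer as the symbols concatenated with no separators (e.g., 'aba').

Answer: eded

Derivation:
Step 1: interval [0/1, 1/1), width = 1/1 - 0/1 = 1/1
  'd': [0/1 + 1/1*0/1, 0/1 + 1/1*2/5) = [0/1, 2/5)
  'e': [0/1 + 1/1*2/5, 0/1 + 1/1*3/5) = [2/5, 3/5) <- contains code 272/625
  'c': [0/1 + 1/1*3/5, 0/1 + 1/1*1/1) = [3/5, 1/1)
  emit 'e', narrow to [2/5, 3/5)
Step 2: interval [2/5, 3/5), width = 3/5 - 2/5 = 1/5
  'd': [2/5 + 1/5*0/1, 2/5 + 1/5*2/5) = [2/5, 12/25) <- contains code 272/625
  'e': [2/5 + 1/5*2/5, 2/5 + 1/5*3/5) = [12/25, 13/25)
  'c': [2/5 + 1/5*3/5, 2/5 + 1/5*1/1) = [13/25, 3/5)
  emit 'd', narrow to [2/5, 12/25)
Step 3: interval [2/5, 12/25), width = 12/25 - 2/5 = 2/25
  'd': [2/5 + 2/25*0/1, 2/5 + 2/25*2/5) = [2/5, 54/125)
  'e': [2/5 + 2/25*2/5, 2/5 + 2/25*3/5) = [54/125, 56/125) <- contains code 272/625
  'c': [2/5 + 2/25*3/5, 2/5 + 2/25*1/1) = [56/125, 12/25)
  emit 'e', narrow to [54/125, 56/125)
Step 4: interval [54/125, 56/125), width = 56/125 - 54/125 = 2/125
  'd': [54/125 + 2/125*0/1, 54/125 + 2/125*2/5) = [54/125, 274/625) <- contains code 272/625
  'e': [54/125 + 2/125*2/5, 54/125 + 2/125*3/5) = [274/625, 276/625)
  'c': [54/125 + 2/125*3/5, 54/125 + 2/125*1/1) = [276/625, 56/125)
  emit 'd', narrow to [54/125, 274/625)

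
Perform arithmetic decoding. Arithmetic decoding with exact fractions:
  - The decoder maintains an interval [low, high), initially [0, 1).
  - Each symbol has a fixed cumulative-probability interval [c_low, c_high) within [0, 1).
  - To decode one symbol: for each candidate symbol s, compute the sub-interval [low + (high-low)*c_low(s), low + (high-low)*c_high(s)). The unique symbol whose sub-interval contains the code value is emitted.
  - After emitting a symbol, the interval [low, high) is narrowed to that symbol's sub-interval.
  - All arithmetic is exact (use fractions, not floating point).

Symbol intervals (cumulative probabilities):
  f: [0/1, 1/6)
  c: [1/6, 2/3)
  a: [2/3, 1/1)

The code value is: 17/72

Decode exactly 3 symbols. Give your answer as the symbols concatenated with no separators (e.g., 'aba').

Step 1: interval [0/1, 1/1), width = 1/1 - 0/1 = 1/1
  'f': [0/1 + 1/1*0/1, 0/1 + 1/1*1/6) = [0/1, 1/6)
  'c': [0/1 + 1/1*1/6, 0/1 + 1/1*2/3) = [1/6, 2/3) <- contains code 17/72
  'a': [0/1 + 1/1*2/3, 0/1 + 1/1*1/1) = [2/3, 1/1)
  emit 'c', narrow to [1/6, 2/3)
Step 2: interval [1/6, 2/3), width = 2/3 - 1/6 = 1/2
  'f': [1/6 + 1/2*0/1, 1/6 + 1/2*1/6) = [1/6, 1/4) <- contains code 17/72
  'c': [1/6 + 1/2*1/6, 1/6 + 1/2*2/3) = [1/4, 1/2)
  'a': [1/6 + 1/2*2/3, 1/6 + 1/2*1/1) = [1/2, 2/3)
  emit 'f', narrow to [1/6, 1/4)
Step 3: interval [1/6, 1/4), width = 1/4 - 1/6 = 1/12
  'f': [1/6 + 1/12*0/1, 1/6 + 1/12*1/6) = [1/6, 13/72)
  'c': [1/6 + 1/12*1/6, 1/6 + 1/12*2/3) = [13/72, 2/9)
  'a': [1/6 + 1/12*2/3, 1/6 + 1/12*1/1) = [2/9, 1/4) <- contains code 17/72
  emit 'a', narrow to [2/9, 1/4)

Answer: cfa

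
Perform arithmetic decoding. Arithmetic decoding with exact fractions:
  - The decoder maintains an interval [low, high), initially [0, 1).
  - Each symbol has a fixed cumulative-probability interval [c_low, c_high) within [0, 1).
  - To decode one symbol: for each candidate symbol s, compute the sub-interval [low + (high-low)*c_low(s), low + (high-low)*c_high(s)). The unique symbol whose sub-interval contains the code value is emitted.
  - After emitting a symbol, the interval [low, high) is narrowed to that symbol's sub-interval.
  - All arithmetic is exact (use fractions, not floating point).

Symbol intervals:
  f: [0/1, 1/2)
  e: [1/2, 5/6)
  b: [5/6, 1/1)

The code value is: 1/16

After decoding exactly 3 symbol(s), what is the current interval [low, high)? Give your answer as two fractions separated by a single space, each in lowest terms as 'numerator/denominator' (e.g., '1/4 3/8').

Step 1: interval [0/1, 1/1), width = 1/1 - 0/1 = 1/1
  'f': [0/1 + 1/1*0/1, 0/1 + 1/1*1/2) = [0/1, 1/2) <- contains code 1/16
  'e': [0/1 + 1/1*1/2, 0/1 + 1/1*5/6) = [1/2, 5/6)
  'b': [0/1 + 1/1*5/6, 0/1 + 1/1*1/1) = [5/6, 1/1)
  emit 'f', narrow to [0/1, 1/2)
Step 2: interval [0/1, 1/2), width = 1/2 - 0/1 = 1/2
  'f': [0/1 + 1/2*0/1, 0/1 + 1/2*1/2) = [0/1, 1/4) <- contains code 1/16
  'e': [0/1 + 1/2*1/2, 0/1 + 1/2*5/6) = [1/4, 5/12)
  'b': [0/1 + 1/2*5/6, 0/1 + 1/2*1/1) = [5/12, 1/2)
  emit 'f', narrow to [0/1, 1/4)
Step 3: interval [0/1, 1/4), width = 1/4 - 0/1 = 1/4
  'f': [0/1 + 1/4*0/1, 0/1 + 1/4*1/2) = [0/1, 1/8) <- contains code 1/16
  'e': [0/1 + 1/4*1/2, 0/1 + 1/4*5/6) = [1/8, 5/24)
  'b': [0/1 + 1/4*5/6, 0/1 + 1/4*1/1) = [5/24, 1/4)
  emit 'f', narrow to [0/1, 1/8)

Answer: 0/1 1/8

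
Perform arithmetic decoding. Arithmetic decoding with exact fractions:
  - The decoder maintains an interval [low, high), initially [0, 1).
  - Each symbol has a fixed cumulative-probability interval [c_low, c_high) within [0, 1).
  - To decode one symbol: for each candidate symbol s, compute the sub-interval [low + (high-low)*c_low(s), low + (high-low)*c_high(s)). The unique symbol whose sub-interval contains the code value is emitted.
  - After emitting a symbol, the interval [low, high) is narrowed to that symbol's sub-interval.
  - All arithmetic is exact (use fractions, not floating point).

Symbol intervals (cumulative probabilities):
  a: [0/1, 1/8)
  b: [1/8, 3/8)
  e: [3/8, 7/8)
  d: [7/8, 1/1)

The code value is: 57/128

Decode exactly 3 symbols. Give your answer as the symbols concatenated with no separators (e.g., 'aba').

Step 1: interval [0/1, 1/1), width = 1/1 - 0/1 = 1/1
  'a': [0/1 + 1/1*0/1, 0/1 + 1/1*1/8) = [0/1, 1/8)
  'b': [0/1 + 1/1*1/8, 0/1 + 1/1*3/8) = [1/8, 3/8)
  'e': [0/1 + 1/1*3/8, 0/1 + 1/1*7/8) = [3/8, 7/8) <- contains code 57/128
  'd': [0/1 + 1/1*7/8, 0/1 + 1/1*1/1) = [7/8, 1/1)
  emit 'e', narrow to [3/8, 7/8)
Step 2: interval [3/8, 7/8), width = 7/8 - 3/8 = 1/2
  'a': [3/8 + 1/2*0/1, 3/8 + 1/2*1/8) = [3/8, 7/16)
  'b': [3/8 + 1/2*1/8, 3/8 + 1/2*3/8) = [7/16, 9/16) <- contains code 57/128
  'e': [3/8 + 1/2*3/8, 3/8 + 1/2*7/8) = [9/16, 13/16)
  'd': [3/8 + 1/2*7/8, 3/8 + 1/2*1/1) = [13/16, 7/8)
  emit 'b', narrow to [7/16, 9/16)
Step 3: interval [7/16, 9/16), width = 9/16 - 7/16 = 1/8
  'a': [7/16 + 1/8*0/1, 7/16 + 1/8*1/8) = [7/16, 29/64) <- contains code 57/128
  'b': [7/16 + 1/8*1/8, 7/16 + 1/8*3/8) = [29/64, 31/64)
  'e': [7/16 + 1/8*3/8, 7/16 + 1/8*7/8) = [31/64, 35/64)
  'd': [7/16 + 1/8*7/8, 7/16 + 1/8*1/1) = [35/64, 9/16)
  emit 'a', narrow to [7/16, 29/64)

Answer: eba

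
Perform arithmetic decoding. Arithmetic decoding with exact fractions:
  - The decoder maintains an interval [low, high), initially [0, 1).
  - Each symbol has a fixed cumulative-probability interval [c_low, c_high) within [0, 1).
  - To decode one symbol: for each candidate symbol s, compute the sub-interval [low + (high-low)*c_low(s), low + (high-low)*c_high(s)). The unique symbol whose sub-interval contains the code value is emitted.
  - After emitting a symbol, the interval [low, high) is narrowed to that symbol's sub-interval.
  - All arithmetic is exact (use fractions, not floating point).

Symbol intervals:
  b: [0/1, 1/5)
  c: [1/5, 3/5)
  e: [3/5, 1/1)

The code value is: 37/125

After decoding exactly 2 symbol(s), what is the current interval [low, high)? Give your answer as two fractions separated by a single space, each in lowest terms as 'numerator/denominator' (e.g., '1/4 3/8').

Step 1: interval [0/1, 1/1), width = 1/1 - 0/1 = 1/1
  'b': [0/1 + 1/1*0/1, 0/1 + 1/1*1/5) = [0/1, 1/5)
  'c': [0/1 + 1/1*1/5, 0/1 + 1/1*3/5) = [1/5, 3/5) <- contains code 37/125
  'e': [0/1 + 1/1*3/5, 0/1 + 1/1*1/1) = [3/5, 1/1)
  emit 'c', narrow to [1/5, 3/5)
Step 2: interval [1/5, 3/5), width = 3/5 - 1/5 = 2/5
  'b': [1/5 + 2/5*0/1, 1/5 + 2/5*1/5) = [1/5, 7/25)
  'c': [1/5 + 2/5*1/5, 1/5 + 2/5*3/5) = [7/25, 11/25) <- contains code 37/125
  'e': [1/5 + 2/5*3/5, 1/5 + 2/5*1/1) = [11/25, 3/5)
  emit 'c', narrow to [7/25, 11/25)

Answer: 7/25 11/25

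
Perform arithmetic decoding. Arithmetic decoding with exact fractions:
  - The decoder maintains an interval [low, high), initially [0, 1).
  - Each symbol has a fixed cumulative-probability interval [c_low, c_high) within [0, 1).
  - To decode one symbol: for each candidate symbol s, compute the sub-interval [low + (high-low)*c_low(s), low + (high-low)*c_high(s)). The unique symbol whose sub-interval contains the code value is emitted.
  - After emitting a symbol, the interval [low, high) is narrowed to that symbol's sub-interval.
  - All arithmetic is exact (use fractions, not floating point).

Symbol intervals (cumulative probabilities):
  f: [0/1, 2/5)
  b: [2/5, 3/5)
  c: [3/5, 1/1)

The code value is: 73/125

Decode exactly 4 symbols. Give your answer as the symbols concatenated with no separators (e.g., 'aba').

Step 1: interval [0/1, 1/1), width = 1/1 - 0/1 = 1/1
  'f': [0/1 + 1/1*0/1, 0/1 + 1/1*2/5) = [0/1, 2/5)
  'b': [0/1 + 1/1*2/5, 0/1 + 1/1*3/5) = [2/5, 3/5) <- contains code 73/125
  'c': [0/1 + 1/1*3/5, 0/1 + 1/1*1/1) = [3/5, 1/1)
  emit 'b', narrow to [2/5, 3/5)
Step 2: interval [2/5, 3/5), width = 3/5 - 2/5 = 1/5
  'f': [2/5 + 1/5*0/1, 2/5 + 1/5*2/5) = [2/5, 12/25)
  'b': [2/5 + 1/5*2/5, 2/5 + 1/5*3/5) = [12/25, 13/25)
  'c': [2/5 + 1/5*3/5, 2/5 + 1/5*1/1) = [13/25, 3/5) <- contains code 73/125
  emit 'c', narrow to [13/25, 3/5)
Step 3: interval [13/25, 3/5), width = 3/5 - 13/25 = 2/25
  'f': [13/25 + 2/25*0/1, 13/25 + 2/25*2/5) = [13/25, 69/125)
  'b': [13/25 + 2/25*2/5, 13/25 + 2/25*3/5) = [69/125, 71/125)
  'c': [13/25 + 2/25*3/5, 13/25 + 2/25*1/1) = [71/125, 3/5) <- contains code 73/125
  emit 'c', narrow to [71/125, 3/5)
Step 4: interval [71/125, 3/5), width = 3/5 - 71/125 = 4/125
  'f': [71/125 + 4/125*0/1, 71/125 + 4/125*2/5) = [71/125, 363/625)
  'b': [71/125 + 4/125*2/5, 71/125 + 4/125*3/5) = [363/625, 367/625) <- contains code 73/125
  'c': [71/125 + 4/125*3/5, 71/125 + 4/125*1/1) = [367/625, 3/5)
  emit 'b', narrow to [363/625, 367/625)

Answer: bccb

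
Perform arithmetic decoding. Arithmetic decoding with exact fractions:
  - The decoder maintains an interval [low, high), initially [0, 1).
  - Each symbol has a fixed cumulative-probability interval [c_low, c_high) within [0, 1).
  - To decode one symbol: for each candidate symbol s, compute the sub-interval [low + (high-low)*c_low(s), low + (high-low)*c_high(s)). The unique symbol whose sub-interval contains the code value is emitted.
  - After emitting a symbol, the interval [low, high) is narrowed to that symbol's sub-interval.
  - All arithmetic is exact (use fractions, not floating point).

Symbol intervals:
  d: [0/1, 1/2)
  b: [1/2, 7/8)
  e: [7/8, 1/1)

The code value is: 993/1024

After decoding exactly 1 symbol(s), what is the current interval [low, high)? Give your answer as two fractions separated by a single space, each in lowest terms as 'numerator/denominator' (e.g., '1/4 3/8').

Step 1: interval [0/1, 1/1), width = 1/1 - 0/1 = 1/1
  'd': [0/1 + 1/1*0/1, 0/1 + 1/1*1/2) = [0/1, 1/2)
  'b': [0/1 + 1/1*1/2, 0/1 + 1/1*7/8) = [1/2, 7/8)
  'e': [0/1 + 1/1*7/8, 0/1 + 1/1*1/1) = [7/8, 1/1) <- contains code 993/1024
  emit 'e', narrow to [7/8, 1/1)

Answer: 7/8 1/1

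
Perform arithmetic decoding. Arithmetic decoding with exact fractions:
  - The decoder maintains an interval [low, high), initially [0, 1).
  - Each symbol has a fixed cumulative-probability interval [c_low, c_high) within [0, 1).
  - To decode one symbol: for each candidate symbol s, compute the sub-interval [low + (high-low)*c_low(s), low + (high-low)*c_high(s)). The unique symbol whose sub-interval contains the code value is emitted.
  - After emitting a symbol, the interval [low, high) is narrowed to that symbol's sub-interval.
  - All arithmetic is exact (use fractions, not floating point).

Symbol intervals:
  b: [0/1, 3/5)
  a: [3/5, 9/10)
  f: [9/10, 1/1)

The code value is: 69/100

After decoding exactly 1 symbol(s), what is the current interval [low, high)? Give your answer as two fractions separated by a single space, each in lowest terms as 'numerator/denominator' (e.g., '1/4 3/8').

Step 1: interval [0/1, 1/1), width = 1/1 - 0/1 = 1/1
  'b': [0/1 + 1/1*0/1, 0/1 + 1/1*3/5) = [0/1, 3/5)
  'a': [0/1 + 1/1*3/5, 0/1 + 1/1*9/10) = [3/5, 9/10) <- contains code 69/100
  'f': [0/1 + 1/1*9/10, 0/1 + 1/1*1/1) = [9/10, 1/1)
  emit 'a', narrow to [3/5, 9/10)

Answer: 3/5 9/10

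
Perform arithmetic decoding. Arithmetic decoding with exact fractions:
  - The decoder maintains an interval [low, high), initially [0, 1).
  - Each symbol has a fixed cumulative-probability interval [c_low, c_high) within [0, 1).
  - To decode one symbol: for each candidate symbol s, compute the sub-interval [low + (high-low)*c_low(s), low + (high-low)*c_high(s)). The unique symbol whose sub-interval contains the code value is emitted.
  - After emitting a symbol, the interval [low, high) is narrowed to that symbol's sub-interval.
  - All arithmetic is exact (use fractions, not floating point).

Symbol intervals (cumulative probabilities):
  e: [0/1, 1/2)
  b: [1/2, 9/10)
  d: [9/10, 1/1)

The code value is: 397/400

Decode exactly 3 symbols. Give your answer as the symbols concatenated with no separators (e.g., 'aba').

Answer: dde

Derivation:
Step 1: interval [0/1, 1/1), width = 1/1 - 0/1 = 1/1
  'e': [0/1 + 1/1*0/1, 0/1 + 1/1*1/2) = [0/1, 1/2)
  'b': [0/1 + 1/1*1/2, 0/1 + 1/1*9/10) = [1/2, 9/10)
  'd': [0/1 + 1/1*9/10, 0/1 + 1/1*1/1) = [9/10, 1/1) <- contains code 397/400
  emit 'd', narrow to [9/10, 1/1)
Step 2: interval [9/10, 1/1), width = 1/1 - 9/10 = 1/10
  'e': [9/10 + 1/10*0/1, 9/10 + 1/10*1/2) = [9/10, 19/20)
  'b': [9/10 + 1/10*1/2, 9/10 + 1/10*9/10) = [19/20, 99/100)
  'd': [9/10 + 1/10*9/10, 9/10 + 1/10*1/1) = [99/100, 1/1) <- contains code 397/400
  emit 'd', narrow to [99/100, 1/1)
Step 3: interval [99/100, 1/1), width = 1/1 - 99/100 = 1/100
  'e': [99/100 + 1/100*0/1, 99/100 + 1/100*1/2) = [99/100, 199/200) <- contains code 397/400
  'b': [99/100 + 1/100*1/2, 99/100 + 1/100*9/10) = [199/200, 999/1000)
  'd': [99/100 + 1/100*9/10, 99/100 + 1/100*1/1) = [999/1000, 1/1)
  emit 'e', narrow to [99/100, 199/200)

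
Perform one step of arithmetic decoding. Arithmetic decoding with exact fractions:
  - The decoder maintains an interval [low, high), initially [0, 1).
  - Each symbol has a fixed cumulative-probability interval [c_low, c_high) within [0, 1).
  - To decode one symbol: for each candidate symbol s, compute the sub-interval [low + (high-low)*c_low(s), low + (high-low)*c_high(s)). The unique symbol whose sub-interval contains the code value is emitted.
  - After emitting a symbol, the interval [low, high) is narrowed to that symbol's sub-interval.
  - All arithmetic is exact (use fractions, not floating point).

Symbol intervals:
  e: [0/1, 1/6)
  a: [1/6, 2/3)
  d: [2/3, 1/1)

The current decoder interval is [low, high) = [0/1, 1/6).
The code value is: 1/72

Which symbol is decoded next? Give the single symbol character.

Interval width = high − low = 1/6 − 0/1 = 1/6
Scaled code = (code − low) / width = (1/72 − 0/1) / 1/6 = 1/12
  e: [0/1, 1/6) ← scaled code falls here ✓
  a: [1/6, 2/3) 
  d: [2/3, 1/1) 

Answer: e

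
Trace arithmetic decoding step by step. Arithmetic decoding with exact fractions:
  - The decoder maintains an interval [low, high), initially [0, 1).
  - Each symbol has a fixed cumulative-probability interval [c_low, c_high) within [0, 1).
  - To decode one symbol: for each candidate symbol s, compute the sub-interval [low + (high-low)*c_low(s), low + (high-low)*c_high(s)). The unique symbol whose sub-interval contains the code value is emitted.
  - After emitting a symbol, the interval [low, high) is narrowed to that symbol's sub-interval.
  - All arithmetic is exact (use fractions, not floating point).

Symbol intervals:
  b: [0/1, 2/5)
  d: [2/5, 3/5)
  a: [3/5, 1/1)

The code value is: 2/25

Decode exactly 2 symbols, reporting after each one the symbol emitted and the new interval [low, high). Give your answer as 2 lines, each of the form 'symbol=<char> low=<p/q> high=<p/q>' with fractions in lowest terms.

Step 1: interval [0/1, 1/1), width = 1/1 - 0/1 = 1/1
  'b': [0/1 + 1/1*0/1, 0/1 + 1/1*2/5) = [0/1, 2/5) <- contains code 2/25
  'd': [0/1 + 1/1*2/5, 0/1 + 1/1*3/5) = [2/5, 3/5)
  'a': [0/1 + 1/1*3/5, 0/1 + 1/1*1/1) = [3/5, 1/1)
  emit 'b', narrow to [0/1, 2/5)
Step 2: interval [0/1, 2/5), width = 2/5 - 0/1 = 2/5
  'b': [0/1 + 2/5*0/1, 0/1 + 2/5*2/5) = [0/1, 4/25) <- contains code 2/25
  'd': [0/1 + 2/5*2/5, 0/1 + 2/5*3/5) = [4/25, 6/25)
  'a': [0/1 + 2/5*3/5, 0/1 + 2/5*1/1) = [6/25, 2/5)
  emit 'b', narrow to [0/1, 4/25)

Answer: symbol=b low=0/1 high=2/5
symbol=b low=0/1 high=4/25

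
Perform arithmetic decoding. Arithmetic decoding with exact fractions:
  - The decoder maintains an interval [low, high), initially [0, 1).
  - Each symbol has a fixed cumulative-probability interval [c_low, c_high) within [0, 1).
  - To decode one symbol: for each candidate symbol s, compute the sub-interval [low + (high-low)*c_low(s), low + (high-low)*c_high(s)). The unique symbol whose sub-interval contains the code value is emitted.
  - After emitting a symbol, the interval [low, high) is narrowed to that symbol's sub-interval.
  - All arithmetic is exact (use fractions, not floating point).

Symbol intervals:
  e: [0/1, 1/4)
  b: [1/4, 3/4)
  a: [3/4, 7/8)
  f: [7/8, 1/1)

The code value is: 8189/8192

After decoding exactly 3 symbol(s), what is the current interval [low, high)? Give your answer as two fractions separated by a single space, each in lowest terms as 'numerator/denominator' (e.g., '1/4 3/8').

Answer: 511/512 1/1

Derivation:
Step 1: interval [0/1, 1/1), width = 1/1 - 0/1 = 1/1
  'e': [0/1 + 1/1*0/1, 0/1 + 1/1*1/4) = [0/1, 1/4)
  'b': [0/1 + 1/1*1/4, 0/1 + 1/1*3/4) = [1/4, 3/4)
  'a': [0/1 + 1/1*3/4, 0/1 + 1/1*7/8) = [3/4, 7/8)
  'f': [0/1 + 1/1*7/8, 0/1 + 1/1*1/1) = [7/8, 1/1) <- contains code 8189/8192
  emit 'f', narrow to [7/8, 1/1)
Step 2: interval [7/8, 1/1), width = 1/1 - 7/8 = 1/8
  'e': [7/8 + 1/8*0/1, 7/8 + 1/8*1/4) = [7/8, 29/32)
  'b': [7/8 + 1/8*1/4, 7/8 + 1/8*3/4) = [29/32, 31/32)
  'a': [7/8 + 1/8*3/4, 7/8 + 1/8*7/8) = [31/32, 63/64)
  'f': [7/8 + 1/8*7/8, 7/8 + 1/8*1/1) = [63/64, 1/1) <- contains code 8189/8192
  emit 'f', narrow to [63/64, 1/1)
Step 3: interval [63/64, 1/1), width = 1/1 - 63/64 = 1/64
  'e': [63/64 + 1/64*0/1, 63/64 + 1/64*1/4) = [63/64, 253/256)
  'b': [63/64 + 1/64*1/4, 63/64 + 1/64*3/4) = [253/256, 255/256)
  'a': [63/64 + 1/64*3/4, 63/64 + 1/64*7/8) = [255/256, 511/512)
  'f': [63/64 + 1/64*7/8, 63/64 + 1/64*1/1) = [511/512, 1/1) <- contains code 8189/8192
  emit 'f', narrow to [511/512, 1/1)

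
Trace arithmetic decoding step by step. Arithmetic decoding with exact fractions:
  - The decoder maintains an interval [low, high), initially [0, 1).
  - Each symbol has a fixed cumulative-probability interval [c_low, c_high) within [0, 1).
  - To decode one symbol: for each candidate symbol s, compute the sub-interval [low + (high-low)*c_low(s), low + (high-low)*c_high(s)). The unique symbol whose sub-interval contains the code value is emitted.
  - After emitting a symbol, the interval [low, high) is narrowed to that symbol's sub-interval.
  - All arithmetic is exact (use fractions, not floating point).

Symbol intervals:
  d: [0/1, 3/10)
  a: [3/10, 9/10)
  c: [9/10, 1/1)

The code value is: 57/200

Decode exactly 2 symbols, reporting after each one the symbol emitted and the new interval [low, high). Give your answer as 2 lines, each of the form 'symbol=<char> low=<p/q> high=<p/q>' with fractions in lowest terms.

Answer: symbol=d low=0/1 high=3/10
symbol=c low=27/100 high=3/10

Derivation:
Step 1: interval [0/1, 1/1), width = 1/1 - 0/1 = 1/1
  'd': [0/1 + 1/1*0/1, 0/1 + 1/1*3/10) = [0/1, 3/10) <- contains code 57/200
  'a': [0/1 + 1/1*3/10, 0/1 + 1/1*9/10) = [3/10, 9/10)
  'c': [0/1 + 1/1*9/10, 0/1 + 1/1*1/1) = [9/10, 1/1)
  emit 'd', narrow to [0/1, 3/10)
Step 2: interval [0/1, 3/10), width = 3/10 - 0/1 = 3/10
  'd': [0/1 + 3/10*0/1, 0/1 + 3/10*3/10) = [0/1, 9/100)
  'a': [0/1 + 3/10*3/10, 0/1 + 3/10*9/10) = [9/100, 27/100)
  'c': [0/1 + 3/10*9/10, 0/1 + 3/10*1/1) = [27/100, 3/10) <- contains code 57/200
  emit 'c', narrow to [27/100, 3/10)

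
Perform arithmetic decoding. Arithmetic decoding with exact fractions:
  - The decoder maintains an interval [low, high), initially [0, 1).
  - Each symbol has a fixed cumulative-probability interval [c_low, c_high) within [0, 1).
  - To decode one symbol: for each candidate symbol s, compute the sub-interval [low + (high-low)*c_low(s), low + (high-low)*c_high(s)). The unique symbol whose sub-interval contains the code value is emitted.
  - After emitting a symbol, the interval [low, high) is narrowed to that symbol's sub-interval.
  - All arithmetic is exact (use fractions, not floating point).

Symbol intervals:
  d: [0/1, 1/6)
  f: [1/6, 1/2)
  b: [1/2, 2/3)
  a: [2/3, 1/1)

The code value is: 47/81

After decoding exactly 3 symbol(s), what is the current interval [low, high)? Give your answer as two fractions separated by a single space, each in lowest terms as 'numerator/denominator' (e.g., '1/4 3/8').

Answer: 61/108 7/12

Derivation:
Step 1: interval [0/1, 1/1), width = 1/1 - 0/1 = 1/1
  'd': [0/1 + 1/1*0/1, 0/1 + 1/1*1/6) = [0/1, 1/6)
  'f': [0/1 + 1/1*1/6, 0/1 + 1/1*1/2) = [1/6, 1/2)
  'b': [0/1 + 1/1*1/2, 0/1 + 1/1*2/3) = [1/2, 2/3) <- contains code 47/81
  'a': [0/1 + 1/1*2/3, 0/1 + 1/1*1/1) = [2/3, 1/1)
  emit 'b', narrow to [1/2, 2/3)
Step 2: interval [1/2, 2/3), width = 2/3 - 1/2 = 1/6
  'd': [1/2 + 1/6*0/1, 1/2 + 1/6*1/6) = [1/2, 19/36)
  'f': [1/2 + 1/6*1/6, 1/2 + 1/6*1/2) = [19/36, 7/12) <- contains code 47/81
  'b': [1/2 + 1/6*1/2, 1/2 + 1/6*2/3) = [7/12, 11/18)
  'a': [1/2 + 1/6*2/3, 1/2 + 1/6*1/1) = [11/18, 2/3)
  emit 'f', narrow to [19/36, 7/12)
Step 3: interval [19/36, 7/12), width = 7/12 - 19/36 = 1/18
  'd': [19/36 + 1/18*0/1, 19/36 + 1/18*1/6) = [19/36, 29/54)
  'f': [19/36 + 1/18*1/6, 19/36 + 1/18*1/2) = [29/54, 5/9)
  'b': [19/36 + 1/18*1/2, 19/36 + 1/18*2/3) = [5/9, 61/108)
  'a': [19/36 + 1/18*2/3, 19/36 + 1/18*1/1) = [61/108, 7/12) <- contains code 47/81
  emit 'a', narrow to [61/108, 7/12)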